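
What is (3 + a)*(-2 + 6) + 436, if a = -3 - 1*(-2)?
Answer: 444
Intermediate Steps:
a = -1 (a = -3 + 2 = -1)
(3 + a)*(-2 + 6) + 436 = (3 - 1)*(-2 + 6) + 436 = 2*4 + 436 = 8 + 436 = 444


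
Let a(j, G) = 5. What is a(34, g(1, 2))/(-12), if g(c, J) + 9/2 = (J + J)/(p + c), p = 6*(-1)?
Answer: -5/12 ≈ -0.41667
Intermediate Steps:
p = -6
g(c, J) = -9/2 + 2*J/(-6 + c) (g(c, J) = -9/2 + (J + J)/(-6 + c) = -9/2 + (2*J)/(-6 + c) = -9/2 + 2*J/(-6 + c))
a(34, g(1, 2))/(-12) = 5/(-12) = -1/12*5 = -5/12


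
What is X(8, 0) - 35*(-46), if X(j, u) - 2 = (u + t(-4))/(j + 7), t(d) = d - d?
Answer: 1612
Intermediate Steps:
t(d) = 0
X(j, u) = 2 + u/(7 + j) (X(j, u) = 2 + (u + 0)/(j + 7) = 2 + u/(7 + j))
X(8, 0) - 35*(-46) = (14 + 0 + 2*8)/(7 + 8) - 35*(-46) = (14 + 0 + 16)/15 + 1610 = (1/15)*30 + 1610 = 2 + 1610 = 1612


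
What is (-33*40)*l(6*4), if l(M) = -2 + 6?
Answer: -5280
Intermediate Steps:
l(M) = 4
(-33*40)*l(6*4) = -33*40*4 = -1320*4 = -5280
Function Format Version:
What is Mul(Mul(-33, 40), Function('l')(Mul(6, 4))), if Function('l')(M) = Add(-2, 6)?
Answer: -5280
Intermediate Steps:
Function('l')(M) = 4
Mul(Mul(-33, 40), Function('l')(Mul(6, 4))) = Mul(Mul(-33, 40), 4) = Mul(-1320, 4) = -5280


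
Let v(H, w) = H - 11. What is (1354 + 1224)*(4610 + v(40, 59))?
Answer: 11959342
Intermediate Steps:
v(H, w) = -11 + H
(1354 + 1224)*(4610 + v(40, 59)) = (1354 + 1224)*(4610 + (-11 + 40)) = 2578*(4610 + 29) = 2578*4639 = 11959342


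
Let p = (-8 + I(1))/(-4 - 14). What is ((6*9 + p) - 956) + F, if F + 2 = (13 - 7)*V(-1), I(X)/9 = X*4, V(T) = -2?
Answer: -8258/9 ≈ -917.56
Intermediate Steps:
I(X) = 36*X (I(X) = 9*(X*4) = 9*(4*X) = 36*X)
p = -14/9 (p = (-8 + 36*1)/(-4 - 14) = (-8 + 36)/(-18) = 28*(-1/18) = -14/9 ≈ -1.5556)
F = -14 (F = -2 + (13 - 7)*(-2) = -2 + 6*(-2) = -2 - 12 = -14)
((6*9 + p) - 956) + F = ((6*9 - 14/9) - 956) - 14 = ((54 - 14/9) - 956) - 14 = (472/9 - 956) - 14 = -8132/9 - 14 = -8258/9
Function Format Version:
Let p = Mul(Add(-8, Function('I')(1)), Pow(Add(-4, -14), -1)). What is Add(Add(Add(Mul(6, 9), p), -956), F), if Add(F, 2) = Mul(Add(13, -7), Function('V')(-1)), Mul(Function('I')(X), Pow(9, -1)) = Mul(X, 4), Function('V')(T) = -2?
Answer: Rational(-8258, 9) ≈ -917.56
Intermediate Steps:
Function('I')(X) = Mul(36, X) (Function('I')(X) = Mul(9, Mul(X, 4)) = Mul(9, Mul(4, X)) = Mul(36, X))
p = Rational(-14, 9) (p = Mul(Add(-8, Mul(36, 1)), Pow(Add(-4, -14), -1)) = Mul(Add(-8, 36), Pow(-18, -1)) = Mul(28, Rational(-1, 18)) = Rational(-14, 9) ≈ -1.5556)
F = -14 (F = Add(-2, Mul(Add(13, -7), -2)) = Add(-2, Mul(6, -2)) = Add(-2, -12) = -14)
Add(Add(Add(Mul(6, 9), p), -956), F) = Add(Add(Add(Mul(6, 9), Rational(-14, 9)), -956), -14) = Add(Add(Add(54, Rational(-14, 9)), -956), -14) = Add(Add(Rational(472, 9), -956), -14) = Add(Rational(-8132, 9), -14) = Rational(-8258, 9)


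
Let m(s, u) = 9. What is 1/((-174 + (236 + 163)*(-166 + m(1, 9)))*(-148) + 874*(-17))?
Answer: 1/9282058 ≈ 1.0773e-7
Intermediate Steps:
1/((-174 + (236 + 163)*(-166 + m(1, 9)))*(-148) + 874*(-17)) = 1/((-174 + (236 + 163)*(-166 + 9))*(-148) + 874*(-17)) = 1/((-174 + 399*(-157))*(-148) - 14858) = 1/((-174 - 62643)*(-148) - 14858) = 1/(-62817*(-148) - 14858) = 1/(9296916 - 14858) = 1/9282058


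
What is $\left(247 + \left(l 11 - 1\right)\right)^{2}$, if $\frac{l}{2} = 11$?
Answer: $238144$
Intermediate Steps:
$l = 22$ ($l = 2 \cdot 11 = 22$)
$\left(247 + \left(l 11 - 1\right)\right)^{2} = \left(247 + \left(22 \cdot 11 - 1\right)\right)^{2} = \left(247 + \left(242 - 1\right)\right)^{2} = \left(247 + 241\right)^{2} = 488^{2} = 238144$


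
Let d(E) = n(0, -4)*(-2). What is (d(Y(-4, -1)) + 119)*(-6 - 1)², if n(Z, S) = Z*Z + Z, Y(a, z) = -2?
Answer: 5831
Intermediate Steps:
n(Z, S) = Z + Z² (n(Z, S) = Z² + Z = Z + Z²)
d(E) = 0 (d(E) = (0*(1 + 0))*(-2) = (0*1)*(-2) = 0*(-2) = 0)
(d(Y(-4, -1)) + 119)*(-6 - 1)² = (0 + 119)*(-6 - 1)² = 119*(-7)² = 119*49 = 5831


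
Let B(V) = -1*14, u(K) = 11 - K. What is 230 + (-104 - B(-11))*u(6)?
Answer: -220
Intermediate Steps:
B(V) = -14
230 + (-104 - B(-11))*u(6) = 230 + (-104 - 1*(-14))*(11 - 1*6) = 230 + (-104 + 14)*(11 - 6) = 230 - 90*5 = 230 - 450 = -220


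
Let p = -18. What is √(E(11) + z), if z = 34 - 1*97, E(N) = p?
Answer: 9*I ≈ 9.0*I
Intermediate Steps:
E(N) = -18
z = -63 (z = 34 - 97 = -63)
√(E(11) + z) = √(-18 - 63) = √(-81) = 9*I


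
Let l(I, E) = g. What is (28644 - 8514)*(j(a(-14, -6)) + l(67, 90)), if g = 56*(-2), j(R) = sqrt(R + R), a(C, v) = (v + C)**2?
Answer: -2254560 + 402600*sqrt(2) ≈ -1.6852e+6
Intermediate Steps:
a(C, v) = (C + v)**2
j(R) = sqrt(2)*sqrt(R) (j(R) = sqrt(2*R) = sqrt(2)*sqrt(R))
g = -112
l(I, E) = -112
(28644 - 8514)*(j(a(-14, -6)) + l(67, 90)) = (28644 - 8514)*(sqrt(2)*sqrt((-14 - 6)**2) - 112) = 20130*(sqrt(2)*sqrt((-20)**2) - 112) = 20130*(sqrt(2)*sqrt(400) - 112) = 20130*(sqrt(2)*20 - 112) = 20130*(20*sqrt(2) - 112) = 20130*(-112 + 20*sqrt(2)) = -2254560 + 402600*sqrt(2)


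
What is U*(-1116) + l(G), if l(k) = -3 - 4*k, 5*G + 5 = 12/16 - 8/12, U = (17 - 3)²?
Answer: -3281026/15 ≈ -2.1874e+5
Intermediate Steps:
U = 196 (U = 14² = 196)
G = -59/60 (G = -1 + (12/16 - 8/12)/5 = -1 + (12*(1/16) - 8*1/12)/5 = -1 + (¾ - ⅔)/5 = -1 + (⅕)*(1/12) = -1 + 1/60 = -59/60 ≈ -0.98333)
l(k) = -3 - 4*k
U*(-1116) + l(G) = 196*(-1116) + (-3 - 4*(-59/60)) = -218736 + (-3 + 59/15) = -218736 + 14/15 = -3281026/15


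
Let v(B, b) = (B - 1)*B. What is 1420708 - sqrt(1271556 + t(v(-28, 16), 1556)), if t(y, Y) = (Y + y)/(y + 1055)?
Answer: 1420708 - 2*sqrt(1108063295785)/1867 ≈ 1.4196e+6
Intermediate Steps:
v(B, b) = B*(-1 + B) (v(B, b) = (-1 + B)*B = B*(-1 + B))
t(y, Y) = (Y + y)/(1055 + y)
1420708 - sqrt(1271556 + t(v(-28, 16), 1556)) = 1420708 - sqrt(1271556 + (1556 - 28*(-1 - 28))/(1055 - 28*(-1 - 28))) = 1420708 - sqrt(1271556 + (1556 - 28*(-29))/(1055 - 28*(-29))) = 1420708 - sqrt(1271556 + (1556 + 812)/(1055 + 812)) = 1420708 - sqrt(1271556 + 2368/1867) = 1420708 - sqrt(2373997420/1867) = 1420708 - 2*sqrt(1108063295785)/1867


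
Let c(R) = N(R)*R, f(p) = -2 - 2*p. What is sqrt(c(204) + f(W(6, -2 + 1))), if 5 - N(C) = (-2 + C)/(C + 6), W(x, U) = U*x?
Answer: sqrt(1021370)/35 ≈ 28.875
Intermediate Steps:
N(C) = 5 - (-2 + C)/(6 + C) (N(C) = 5 - (-2 + C)/(C + 6) = 5 - (-2 + C)/(6 + C))
c(R) = 4*R*(8 + R)/(6 + R) (c(R) = (4*(8 + R)/(6 + R))*R = 4*R*(8 + R)/(6 + R))
sqrt(c(204) + f(W(6, -2 + 1))) = sqrt(4*204*(8 + 204)/(6 + 204) + (-2 - 2*(-2 + 1)*6)) = sqrt(4*204*212/210 + (-2 - (-2)*6)) = sqrt(4*204*(1/210)*212 + (-2 - 2*(-6))) = sqrt(28832/35 + (-2 + 12)) = sqrt(28832/35 + 10) = sqrt(29182/35) = sqrt(1021370)/35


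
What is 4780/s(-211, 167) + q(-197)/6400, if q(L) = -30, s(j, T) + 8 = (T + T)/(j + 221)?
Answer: 15295619/81280 ≈ 188.18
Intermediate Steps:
s(j, T) = -8 + 2*T/(221 + j) (s(j, T) = -8 + (T + T)/(j + 221) = -8 + (2*T)/(221 + j) = -8 + 2*T/(221 + j))
4780/s(-211, 167) + q(-197)/6400 = 4780/((2*(-884 + 167 - 4*(-211))/(221 - 211))) - 30/6400 = 4780/((2*(-884 + 167 + 844)/10)) - 30*1/6400 = 4780/((2*(1/10)*127)) - 3/640 = 4780/(127/5) - 3/640 = 4780*(5/127) - 3/640 = 23900/127 - 3/640 = 15295619/81280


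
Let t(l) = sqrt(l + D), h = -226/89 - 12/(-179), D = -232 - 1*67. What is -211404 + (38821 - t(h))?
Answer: -172583 - I*sqrt(76512689905)/15931 ≈ -1.7258e+5 - 17.363*I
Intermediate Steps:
D = -299 (D = -232 - 67 = -299)
h = -39386/15931 (h = -226*1/89 - 12*(-1/179) = -226/89 + 12/179 = -39386/15931 ≈ -2.4723)
t(l) = sqrt(-299 + l) (t(l) = sqrt(l - 299) = sqrt(-299 + l))
-211404 + (38821 - t(h)) = -211404 + (38821 - sqrt(-299 - 39386/15931)) = -211404 + (38821 - sqrt(-4802755/15931)) = -211404 + (38821 - I*sqrt(76512689905)/15931) = -172583 - I*sqrt(76512689905)/15931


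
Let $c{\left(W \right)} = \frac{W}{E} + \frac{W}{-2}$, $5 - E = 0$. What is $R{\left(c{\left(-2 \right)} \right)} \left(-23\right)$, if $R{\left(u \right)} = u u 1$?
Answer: $- \frac{207}{25} \approx -8.28$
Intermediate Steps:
$E = 5$ ($E = 5 - 0 = 5 + 0 = 5$)
$c{\left(W \right)} = - \frac{3 W}{10}$ ($c{\left(W \right)} = \frac{W}{5} + \frac{W}{-2} = W \frac{1}{5} + W \left(- \frac{1}{2}\right) = \frac{W}{5} - \frac{W}{2} = - \frac{3 W}{10}$)
$R{\left(u \right)} = u^{2}$ ($R{\left(u \right)} = u^{2} \cdot 1 = u^{2}$)
$R{\left(c{\left(-2 \right)} \right)} \left(-23\right) = \left(\left(- \frac{3}{10}\right) \left(-2\right)\right)^{2} \left(-23\right) = \left(\frac{3}{5}\right)^{2} \left(-23\right) = \frac{9}{25} \left(-23\right) = - \frac{207}{25}$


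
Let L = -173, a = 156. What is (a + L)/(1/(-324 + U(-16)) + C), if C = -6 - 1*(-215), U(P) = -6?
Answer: -330/4057 ≈ -0.081341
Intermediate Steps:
C = 209 (C = -6 + 215 = 209)
(a + L)/(1/(-324 + U(-16)) + C) = (156 - 173)/(1/(-324 - 6) + 209) = -17/(1/(-330) + 209) = -17/(-1/330 + 209) = -17/68969/330 = -17*330/68969 = -330/4057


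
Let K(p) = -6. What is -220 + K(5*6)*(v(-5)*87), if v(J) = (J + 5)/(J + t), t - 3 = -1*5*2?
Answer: -220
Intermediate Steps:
t = -7 (t = 3 - 1*5*2 = 3 - 5*2 = 3 - 10 = -7)
v(J) = (5 + J)/(-7 + J) (v(J) = (J + 5)/(J - 7) = (5 + J)/(-7 + J))
-220 + K(5*6)*(v(-5)*87) = -220 - 6*(5 - 5)/(-7 - 5)*87 = -220 - 6*0/(-12)*87 = -220 - 6*(-1/12*0)*87 = -220 - 0*87 = -220 - 6*0 = -220 + 0 = -220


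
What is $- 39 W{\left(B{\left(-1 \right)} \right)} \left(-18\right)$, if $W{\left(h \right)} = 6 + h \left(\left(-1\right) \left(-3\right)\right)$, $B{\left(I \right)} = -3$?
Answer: $-2106$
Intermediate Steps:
$W{\left(h \right)} = 6 + 3 h$ ($W{\left(h \right)} = 6 + h 3 = 6 + 3 h$)
$- 39 W{\left(B{\left(-1 \right)} \right)} \left(-18\right) = - 39 \left(6 + 3 \left(-3\right)\right) \left(-18\right) = - 39 \left(6 - 9\right) \left(-18\right) = \left(-39\right) \left(-3\right) \left(-18\right) = 117 \left(-18\right) = -2106$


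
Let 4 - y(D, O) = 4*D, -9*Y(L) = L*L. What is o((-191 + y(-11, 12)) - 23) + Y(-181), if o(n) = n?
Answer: -34255/9 ≈ -3806.1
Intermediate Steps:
Y(L) = -L**2/9 (Y(L) = -L*L/9 = -L**2/9)
y(D, O) = 4 - 4*D
o((-191 + y(-11, 12)) - 23) + Y(-181) = ((-191 + (4 - 4*(-11))) - 23) - 1/9*(-181)**2 = ((-191 + (4 + 44)) - 23) - 1/9*32761 = ((-191 + 48) - 23) - 32761/9 = (-143 - 23) - 32761/9 = -166 - 32761/9 = -34255/9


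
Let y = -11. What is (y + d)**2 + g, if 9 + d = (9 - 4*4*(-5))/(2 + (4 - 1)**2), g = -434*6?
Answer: -297923/121 ≈ -2462.2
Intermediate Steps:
g = -2604
d = -10/11 (d = -9 + (9 - 4*4*(-5))/(2 + (4 - 1)**2) = -9 + (9 - 16*(-5))/(2 + 3**2) = -9 + (9 + 80)/(2 + 9) = -9 + 89/11 = -10/11 ≈ -0.90909)
(y + d)**2 + g = (-11 - 10/11)**2 - 2604 = (-131/11)**2 - 2604 = 17161/121 - 2604 = -297923/121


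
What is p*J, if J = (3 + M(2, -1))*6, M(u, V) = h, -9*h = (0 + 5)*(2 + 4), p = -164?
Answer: 328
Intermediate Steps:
h = -10/3 (h = -(0 + 5)*(2 + 4)/9 = -5*6/9 = -1/9*30 = -10/3 ≈ -3.3333)
M(u, V) = -10/3
J = -2 (J = (3 - 10/3)*6 = -1/3*6 = -2)
p*J = -164*(-2) = 328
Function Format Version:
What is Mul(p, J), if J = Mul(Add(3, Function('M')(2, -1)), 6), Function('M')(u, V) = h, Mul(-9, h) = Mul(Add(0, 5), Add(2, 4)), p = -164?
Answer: 328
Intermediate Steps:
h = Rational(-10, 3) (h = Mul(Rational(-1, 9), Mul(Add(0, 5), Add(2, 4))) = Mul(Rational(-1, 9), Mul(5, 6)) = Mul(Rational(-1, 9), 30) = Rational(-10, 3) ≈ -3.3333)
Function('M')(u, V) = Rational(-10, 3)
J = -2 (J = Mul(Add(3, Rational(-10, 3)), 6) = Mul(Rational(-1, 3), 6) = -2)
Mul(p, J) = Mul(-164, -2) = 328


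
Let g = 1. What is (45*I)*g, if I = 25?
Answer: 1125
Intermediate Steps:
(45*I)*g = (45*25)*1 = 1125*1 = 1125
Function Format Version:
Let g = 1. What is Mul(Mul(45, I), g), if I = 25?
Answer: 1125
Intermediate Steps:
Mul(Mul(45, I), g) = Mul(Mul(45, 25), 1) = Mul(1125, 1) = 1125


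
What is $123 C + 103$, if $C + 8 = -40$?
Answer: $-5801$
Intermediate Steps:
$C = -48$ ($C = -8 - 40 = -48$)
$123 C + 103 = 123 \left(-48\right) + 103 = -5904 + 103 = -5801$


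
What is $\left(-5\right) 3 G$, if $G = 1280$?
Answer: $-19200$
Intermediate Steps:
$\left(-5\right) 3 G = \left(-5\right) 3 \cdot 1280 = \left(-15\right) 1280 = -19200$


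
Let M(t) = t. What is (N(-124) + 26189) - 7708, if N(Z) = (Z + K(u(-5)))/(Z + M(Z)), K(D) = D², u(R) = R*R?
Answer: 4582787/248 ≈ 18479.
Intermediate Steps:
u(R) = R²
N(Z) = (625 + Z)/(2*Z) (N(Z) = (Z + ((-5)²)²)/(Z + Z) = (Z + 25²)/((2*Z)) = (Z + 625)*(1/(2*Z)) = (625 + Z)*(1/(2*Z)) = (625 + Z)/(2*Z))
(N(-124) + 26189) - 7708 = ((½)*(625 - 124)/(-124) + 26189) - 7708 = ((½)*(-1/124)*501 + 26189) - 7708 = (-501/248 + 26189) - 7708 = 6494371/248 - 7708 = 4582787/248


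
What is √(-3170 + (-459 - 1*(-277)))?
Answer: 2*I*√838 ≈ 57.896*I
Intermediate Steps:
√(-3170 + (-459 - 1*(-277))) = √(-3170 + (-459 + 277)) = √(-3170 - 182) = √(-3352) = 2*I*√838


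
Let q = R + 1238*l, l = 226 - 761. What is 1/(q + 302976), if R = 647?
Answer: -1/358707 ≈ -2.7878e-6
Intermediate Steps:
l = -535
q = -661683 (q = 647 + 1238*(-535) = 647 - 662330 = -661683)
1/(q + 302976) = 1/(-661683 + 302976) = 1/(-358707) = -1/358707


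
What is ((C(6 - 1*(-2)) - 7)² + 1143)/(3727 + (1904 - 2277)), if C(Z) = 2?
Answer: 584/1677 ≈ 0.34824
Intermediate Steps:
((C(6 - 1*(-2)) - 7)² + 1143)/(3727 + (1904 - 2277)) = ((2 - 7)² + 1143)/(3727 + (1904 - 2277)) = ((-5)² + 1143)/(3727 - 373) = (25 + 1143)/3354 = 1168*(1/3354) = 584/1677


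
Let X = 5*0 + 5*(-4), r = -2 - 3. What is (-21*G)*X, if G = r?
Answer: -2100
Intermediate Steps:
r = -5
G = -5
X = -20 (X = 0 - 20 = -20)
(-21*G)*X = -21*(-5)*(-20) = 105*(-20) = -2100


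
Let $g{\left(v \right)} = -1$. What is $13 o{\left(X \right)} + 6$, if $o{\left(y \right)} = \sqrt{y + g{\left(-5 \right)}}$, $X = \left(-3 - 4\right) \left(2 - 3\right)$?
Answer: $6 + 13 \sqrt{6} \approx 37.843$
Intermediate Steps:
$X = 7$ ($X = \left(-7\right) \left(-1\right) = 7$)
$o{\left(y \right)} = \sqrt{-1 + y}$ ($o{\left(y \right)} = \sqrt{y - 1} = \sqrt{-1 + y}$)
$13 o{\left(X \right)} + 6 = 13 \sqrt{-1 + 7} + 6 = 13 \sqrt{6} + 6 = 6 + 13 \sqrt{6}$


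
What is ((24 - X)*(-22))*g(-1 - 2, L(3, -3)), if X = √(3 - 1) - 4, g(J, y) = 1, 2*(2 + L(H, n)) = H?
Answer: -616 + 22*√2 ≈ -584.89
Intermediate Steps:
L(H, n) = -2 + H/2
X = -4 + √2 (X = √2 - 4 = -4 + √2 ≈ -2.5858)
((24 - X)*(-22))*g(-1 - 2, L(3, -3)) = ((24 - (-4 + √2))*(-22))*1 = ((24 + (4 - √2))*(-22))*1 = ((28 - √2)*(-22))*1 = (-616 + 22*√2)*1 = -616 + 22*√2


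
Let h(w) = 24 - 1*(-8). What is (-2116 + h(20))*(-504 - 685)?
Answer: 2477876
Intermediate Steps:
h(w) = 32 (h(w) = 24 + 8 = 32)
(-2116 + h(20))*(-504 - 685) = (-2116 + 32)*(-504 - 685) = -2084*(-1189) = 2477876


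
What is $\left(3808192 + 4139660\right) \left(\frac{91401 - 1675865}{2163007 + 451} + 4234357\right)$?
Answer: $\frac{3309504337693745172}{98339} \approx 3.3654 \cdot 10^{13}$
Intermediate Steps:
$\left(3808192 + 4139660\right) \left(\frac{91401 - 1675865}{2163007 + 451} + 4234357\right) = 7947852 \left(- \frac{1584464}{2163458} + 4234357\right) = 7947852 \left(\left(-1584464\right) \frac{1}{2163458} + 4234357\right) = 7947852 \left(- \frac{792232}{1081729} + 4234357\right) = 7947852 \cdot \frac{4580425971021}{1081729} = \frac{3309504337693745172}{98339}$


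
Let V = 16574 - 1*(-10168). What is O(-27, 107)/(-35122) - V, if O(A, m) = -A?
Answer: -939232551/35122 ≈ -26742.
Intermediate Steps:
V = 26742 (V = 16574 + 10168 = 26742)
O(-27, 107)/(-35122) - V = -1*(-27)/(-35122) - 1*26742 = 27*(-1/35122) - 26742 = -27/35122 - 26742 = -939232551/35122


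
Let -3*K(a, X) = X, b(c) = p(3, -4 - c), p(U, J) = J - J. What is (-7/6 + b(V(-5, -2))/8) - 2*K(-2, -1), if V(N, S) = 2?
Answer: -11/6 ≈ -1.8333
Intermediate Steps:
p(U, J) = 0
b(c) = 0
K(a, X) = -X/3
(-7/6 + b(V(-5, -2))/8) - 2*K(-2, -1) = (-7/6 + 0/8) - (-2)*(-1)/3 = (-7*1/6 + 0*(1/8)) - 2*1/3 = (-7/6 + 0) - 2/3 = -7/6 - 2/3 = -11/6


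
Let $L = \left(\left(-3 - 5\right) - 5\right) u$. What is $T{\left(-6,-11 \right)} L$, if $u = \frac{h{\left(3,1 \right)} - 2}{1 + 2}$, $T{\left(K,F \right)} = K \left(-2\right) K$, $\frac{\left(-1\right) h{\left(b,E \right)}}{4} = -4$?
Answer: $4368$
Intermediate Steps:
$h{\left(b,E \right)} = 16$ ($h{\left(b,E \right)} = \left(-4\right) \left(-4\right) = 16$)
$T{\left(K,F \right)} = - 2 K^{2}$ ($T{\left(K,F \right)} = - 2 K K = - 2 K^{2}$)
$u = \frac{14}{3}$ ($u = \frac{16 - 2}{1 + 2} = \frac{14}{3} \approx 4.6667$)
$L = - \frac{182}{3}$ ($L = \left(\left(-3 - 5\right) - 5\right) \frac{14}{3} = \left(-8 - 5\right) \frac{14}{3} = \left(-13\right) \frac{14}{3} = - \frac{182}{3} \approx -60.667$)
$T{\left(-6,-11 \right)} L = - 2 \left(-6\right)^{2} \left(- \frac{182}{3}\right) = \left(-2\right) 36 \left(- \frac{182}{3}\right) = \left(-72\right) \left(- \frac{182}{3}\right) = 4368$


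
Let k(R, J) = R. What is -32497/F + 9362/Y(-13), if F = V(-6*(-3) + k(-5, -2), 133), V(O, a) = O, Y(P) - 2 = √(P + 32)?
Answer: -730867/195 + 9362*√19/15 ≈ -1027.5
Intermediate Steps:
Y(P) = 2 + √(32 + P) (Y(P) = 2 + √(P + 32) = 2 + √(32 + P))
F = 13 (F = -6*(-3) - 5 = 18 - 5 = 13)
-32497/F + 9362/Y(-13) = -32497/13 + 9362/(2 + √(32 - 13)) = -32497*1/13 + 9362/(2 + √19) = -32497/13 + 9362/(2 + √19)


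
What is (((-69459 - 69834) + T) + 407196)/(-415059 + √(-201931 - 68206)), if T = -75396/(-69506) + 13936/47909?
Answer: -8049542776022918793/12471018460354585382 - 135756120050789*I*√5513/12471018460354585382 ≈ -0.64546 - 0.00080826*I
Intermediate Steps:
T = 99582230/72390499 (T = -75396*(-1/69506) + 13936*(1/47909) = 37698/34753 + 13936/47909 = 99582230/72390499 ≈ 1.3756)
(((-69459 - 69834) + T) + 407196)/(-415059 + √(-201931 - 68206)) = (((-69459 - 69834) + 99582230/72390499) + 407196)/(-415059 + √(-201931 - 68206)) = ((-139293 + 99582230/72390499) + 407196)/(-415059 + √(-270137)) = (-10083390194977/72390499 + 407196)/(-415059 + 7*I*√5513) = 19393731435827/(72390499*(-415059 + 7*I*√5513))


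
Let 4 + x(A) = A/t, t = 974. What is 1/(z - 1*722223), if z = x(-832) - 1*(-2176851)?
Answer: 487/708401472 ≈ 6.8746e-7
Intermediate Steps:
x(A) = -4 + A/974
z = 1060124073/487 (z = (-4 + (1/974)*(-832)) - 1*(-2176851) = (-4 - 416/487) + 2176851 = -2364/487 + 2176851 = 1060124073/487 ≈ 2.1768e+6)
1/(z - 1*722223) = 1/(1060124073/487 - 1*722223) = 1/(1060124073/487 - 722223) = 1/(708401472/487) = 487/708401472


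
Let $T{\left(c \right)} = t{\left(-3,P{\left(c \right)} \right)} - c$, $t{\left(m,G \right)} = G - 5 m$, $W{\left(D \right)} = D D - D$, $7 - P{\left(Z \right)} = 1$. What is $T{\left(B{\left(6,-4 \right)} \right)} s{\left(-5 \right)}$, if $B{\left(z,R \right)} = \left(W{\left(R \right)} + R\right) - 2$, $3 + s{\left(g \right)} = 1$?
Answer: $-14$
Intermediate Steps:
$s{\left(g \right)} = -2$ ($s{\left(g \right)} = -3 + 1 = -2$)
$P{\left(Z \right)} = 6$ ($P{\left(Z \right)} = 7 - 1 = 6$)
$W{\left(D \right)} = D^{2} - D$
$B{\left(z,R \right)} = -2 + R + R \left(-1 + R\right)$ ($B{\left(z,R \right)} = \left(R \left(-1 + R\right) + R\right) - 2 = \left(R + R \left(-1 + R\right)\right) - 2 = -2 + R + R \left(-1 + R\right)$)
$T{\left(c \right)} = 21 - c$ ($T{\left(c \right)} = \left(6 - -15\right) - c = \left(6 + 15\right) - c = 21 - c$)
$T{\left(B{\left(6,-4 \right)} \right)} s{\left(-5 \right)} = \left(21 - \left(-2 + \left(-4\right)^{2}\right)\right) \left(-2\right) = \left(21 - \left(-2 + 16\right)\right) \left(-2\right) = \left(21 - 14\right) \left(-2\right) = 7 \left(-2\right) = -14$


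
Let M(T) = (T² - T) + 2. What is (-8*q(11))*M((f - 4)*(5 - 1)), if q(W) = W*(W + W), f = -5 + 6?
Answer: -305888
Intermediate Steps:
f = 1
q(W) = 2*W² (q(W) = W*(2*W) = 2*W²)
M(T) = 2 + T² - T
(-8*q(11))*M((f - 4)*(5 - 1)) = (-16*11²)*(2 + ((1 - 4)*(5 - 1))² - (1 - 4)*(5 - 1)) = (-16*121)*(2 + (-3*4)² - (-3)*4) = (-8*242)*(2 + (-12)² - 1*(-12)) = -1936*(2 + 144 + 12) = -1936*158 = -305888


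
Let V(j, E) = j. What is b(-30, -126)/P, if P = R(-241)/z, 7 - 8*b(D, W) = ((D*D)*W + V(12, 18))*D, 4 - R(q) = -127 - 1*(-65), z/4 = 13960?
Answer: -11871699170/33 ≈ -3.5975e+8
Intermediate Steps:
z = 55840 (z = 4*13960 = 55840)
R(q) = 66 (R(q) = 4 - (-127 - 1*(-65)) = 4 - (-127 + 65) = 4 - 1*(-62) = 4 + 62 = 66)
b(D, W) = 7/8 - D*(12 + W*D²)/8 (b(D, W) = 7/8 - ((D*D)*W + 12)*D/8 = 7/8 - (D²*W + 12)*D/8 = 7/8 - (W*D² + 12)*D/8 = 7/8 - (12 + W*D²)*D/8 = 7/8 - D*(12 + W*D²)/8)
P = 33/27920 (P = 66/55840 = 66*(1/55840) = 33/27920 ≈ 0.0011819)
b(-30, -126)/P = (7/8 - 3/2*(-30) - ⅛*(-126)*(-30)³)/(33/27920) = (7/8 + 45 - ⅛*(-126)*(-27000))*(27920/33) = (7/8 + 45 - 425250)*(27920/33) = -3401633/8*27920/33 = -11871699170/33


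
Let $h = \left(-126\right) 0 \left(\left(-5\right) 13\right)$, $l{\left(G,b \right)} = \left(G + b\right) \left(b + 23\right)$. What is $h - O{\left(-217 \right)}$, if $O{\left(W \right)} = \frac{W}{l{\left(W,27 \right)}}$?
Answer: $- \frac{217}{9500} \approx -0.022842$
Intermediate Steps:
$l{\left(G,b \right)} = \left(23 + b\right) \left(G + b\right)$ ($l{\left(G,b \right)} = \left(G + b\right) \left(23 + b\right) = \left(23 + b\right) \left(G + b\right)$)
$h = 0$ ($h = 0 \left(-65\right) = 0$)
$O{\left(W \right)} = \frac{W}{1350 + 50 W}$ ($O{\left(W \right)} = \frac{W}{27^{2} + 23 W + 23 \cdot 27 + W 27} = \frac{W}{729 + 23 W + 621 + 27 W} = \frac{W}{1350 + 50 W}$)
$h - O{\left(-217 \right)} = 0 - \frac{1}{50} \left(-217\right) \frac{1}{27 - 217} = 0 - \frac{1}{50} \left(-217\right) \frac{1}{-190} = 0 - \frac{1}{50} \left(-217\right) \left(- \frac{1}{190}\right) = 0 - \frac{217}{9500} = - \frac{217}{9500}$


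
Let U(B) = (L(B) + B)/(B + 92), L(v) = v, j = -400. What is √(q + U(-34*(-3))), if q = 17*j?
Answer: 17*I*√221354/97 ≈ 82.456*I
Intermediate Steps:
q = -6800 (q = 17*(-400) = -6800)
U(B) = 2*B/(92 + B) (U(B) = (B + B)/(B + 92) = (2*B)/(92 + B) = 2*B/(92 + B))
√(q + U(-34*(-3))) = √(-6800 + 2*(-34*(-3))/(92 - 34*(-3))) = √(-6800 + 2*102/(92 + 102)) = √(-6800 + 2*102/194) = √(-6800 + 2*102*(1/194)) = √(-6800 + 102/97) = √(-659498/97) = 17*I*√221354/97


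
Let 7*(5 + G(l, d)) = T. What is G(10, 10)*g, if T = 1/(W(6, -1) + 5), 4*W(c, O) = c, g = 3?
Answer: -1359/91 ≈ -14.934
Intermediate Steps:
W(c, O) = c/4
T = 2/13 (T = 1/((¼)*6 + 5) = 1/(3/2 + 5) = 1/(13/2) = 2/13 ≈ 0.15385)
G(l, d) = -453/91 (G(l, d) = -5 + (⅐)*(2/13) = -5 + 2/91 = -453/91)
G(10, 10)*g = -453/91*3 = -1359/91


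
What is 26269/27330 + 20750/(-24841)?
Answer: 85450729/678904530 ≈ 0.12587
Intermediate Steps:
26269/27330 + 20750/(-24841) = 26269*(1/27330) + 20750*(-1/24841) = 26269/27330 - 20750/24841 = 85450729/678904530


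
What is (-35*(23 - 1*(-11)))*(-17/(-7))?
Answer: -2890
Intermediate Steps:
(-35*(23 - 1*(-11)))*(-17/(-7)) = (-35*(23 + 11))*(-17*(-1/7)) = -35*34*(17/7) = -1190*17/7 = -2890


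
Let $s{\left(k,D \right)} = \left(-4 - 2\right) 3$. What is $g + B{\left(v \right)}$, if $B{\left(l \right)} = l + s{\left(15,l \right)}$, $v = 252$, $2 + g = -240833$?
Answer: $-240601$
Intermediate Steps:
$g = -240835$ ($g = -2 - 240833 = -240835$)
$s{\left(k,D \right)} = -18$ ($s{\left(k,D \right)} = \left(-6\right) 3 = -18$)
$B{\left(l \right)} = -18 + l$ ($B{\left(l \right)} = l - 18 = -18 + l$)
$g + B{\left(v \right)} = -240835 + \left(-18 + 252\right) = -240835 + 234 = -240601$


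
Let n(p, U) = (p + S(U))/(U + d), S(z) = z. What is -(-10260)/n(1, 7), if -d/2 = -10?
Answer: 69255/2 ≈ 34628.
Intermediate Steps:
d = 20 (d = -2*(-10) = 20)
n(p, U) = (U + p)/(20 + U) (n(p, U) = (p + U)/(U + 20) = (U + p)/(20 + U))
-(-10260)/n(1, 7) = -(-10260)/((7 + 1)/(20 + 7)) = -(-10260)/(8/27) = -(-10260)/((1/27)*8) = -(-10260)/8/27 = -(-10260)*27/8 = -570*(-243/4) = 69255/2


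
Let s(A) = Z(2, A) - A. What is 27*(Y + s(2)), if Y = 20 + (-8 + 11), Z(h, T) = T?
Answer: 621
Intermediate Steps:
Y = 23 (Y = 20 + 3 = 23)
s(A) = 0 (s(A) = A - A = 0)
27*(Y + s(2)) = 27*(23 + 0) = 27*23 = 621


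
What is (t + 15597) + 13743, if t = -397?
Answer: 28943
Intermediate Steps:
(t + 15597) + 13743 = (-397 + 15597) + 13743 = 15200 + 13743 = 28943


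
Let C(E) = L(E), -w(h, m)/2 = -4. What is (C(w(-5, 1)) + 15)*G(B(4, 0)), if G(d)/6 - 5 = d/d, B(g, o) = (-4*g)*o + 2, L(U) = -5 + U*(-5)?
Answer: -1080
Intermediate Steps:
w(h, m) = 8 (w(h, m) = -2*(-4) = 8)
L(U) = -5 - 5*U
C(E) = -5 - 5*E
B(g, o) = 2 - 4*g*o (B(g, o) = -4*g*o + 2 = 2 - 4*g*o)
G(d) = 36 (G(d) = 30 + 6*(d/d) = 30 + 6*1 = 30 + 6 = 36)
(C(w(-5, 1)) + 15)*G(B(4, 0)) = ((-5 - 5*8) + 15)*36 = ((-5 - 40) + 15)*36 = (-45 + 15)*36 = -30*36 = -1080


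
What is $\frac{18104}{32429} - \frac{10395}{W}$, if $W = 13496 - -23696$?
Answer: $\frac{336224513}{1206099368} \approx 0.27877$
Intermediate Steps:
$W = 37192$ ($W = 13496 + 23696 = 37192$)
$\frac{18104}{32429} - \frac{10395}{W} = \frac{18104}{32429} - \frac{10395}{37192} = \frac{336224513}{1206099368}$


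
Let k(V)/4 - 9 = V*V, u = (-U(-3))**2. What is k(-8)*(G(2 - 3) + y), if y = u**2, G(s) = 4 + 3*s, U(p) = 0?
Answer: 292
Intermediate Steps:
u = 0 (u = (-1*0)**2 = 0**2 = 0)
k(V) = 36 + 4*V**2 (k(V) = 36 + 4*(V*V) = 36 + 4*V**2)
y = 0 (y = 0**2 = 0)
k(-8)*(G(2 - 3) + y) = (36 + 4*(-8)**2)*((4 + 3*(2 - 3)) + 0) = (36 + 4*64)*((4 + 3*(-1)) + 0) = (36 + 256)*((4 - 3) + 0) = 292*(1 + 0) = 292*1 = 292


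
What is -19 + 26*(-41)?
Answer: -1085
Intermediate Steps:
-19 + 26*(-41) = -19 - 1066 = -1085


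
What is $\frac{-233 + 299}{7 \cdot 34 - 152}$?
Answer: $\frac{33}{43} \approx 0.76744$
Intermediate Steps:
$\frac{-233 + 299}{7 \cdot 34 - 152} = \frac{66}{238 - 152} = \frac{66}{86} = 66 \cdot \frac{1}{86} = \frac{33}{43}$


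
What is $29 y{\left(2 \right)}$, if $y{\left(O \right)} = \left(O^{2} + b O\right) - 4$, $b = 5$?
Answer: $290$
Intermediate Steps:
$y{\left(O \right)} = -4 + O^{2} + 5 O$ ($y{\left(O \right)} = \left(O^{2} + 5 O\right) - 4 = -4 + O^{2} + 5 O$)
$29 y{\left(2 \right)} = 29 \left(-4 + 2^{2} + 5 \cdot 2\right) = 29 \left(-4 + 4 + 10\right) = 29 \cdot 10 = 290$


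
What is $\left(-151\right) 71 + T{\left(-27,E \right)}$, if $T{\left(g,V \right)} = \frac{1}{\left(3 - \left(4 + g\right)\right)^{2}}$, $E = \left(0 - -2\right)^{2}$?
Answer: $- \frac{7247395}{676} \approx -10721.0$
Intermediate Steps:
$E = 4$ ($E = \left(0 + \left(-1 + 3\right)\right)^{2} = \left(0 + 2\right)^{2} = 2^{2} = 4$)
$T{\left(g,V \right)} = \frac{1}{\left(-1 - g\right)^{2}}$ ($T{\left(g,V \right)} = \frac{1}{\left(3 - \left(4 + g\right)\right)^{2}} = \frac{1}{\left(-1 - g\right)^{2}}$)
$\left(-151\right) 71 + T{\left(-27,E \right)} = \left(-151\right) 71 + \frac{1}{\left(1 - 27\right)^{2}} = -10721 + \frac{1}{676} = - \frac{7247395}{676}$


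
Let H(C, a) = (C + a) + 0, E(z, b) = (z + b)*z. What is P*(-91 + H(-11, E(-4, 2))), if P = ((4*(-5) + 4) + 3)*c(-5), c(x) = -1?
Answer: -1222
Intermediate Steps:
E(z, b) = z*(b + z) (E(z, b) = (b + z)*z = z*(b + z))
P = 13 (P = ((4*(-5) + 4) + 3)*(-1) = ((-20 + 4) + 3)*(-1) = (-16 + 3)*(-1) = -13*(-1) = 13)
H(C, a) = C + a
P*(-91 + H(-11, E(-4, 2))) = 13*(-91 + (-11 - 4*(2 - 4))) = 13*(-91 + (-11 - 4*(-2))) = 13*(-91 + (-11 + 8)) = 13*(-91 - 3) = 13*(-94) = -1222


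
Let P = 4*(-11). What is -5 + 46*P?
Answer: -2029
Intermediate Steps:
P = -44
-5 + 46*P = -5 + 46*(-44) = -5 - 2024 = -2029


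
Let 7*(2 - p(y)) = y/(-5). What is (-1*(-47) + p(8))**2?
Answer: 2968729/1225 ≈ 2423.5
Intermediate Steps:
p(y) = 2 + y/35 (p(y) = 2 - y/(7*(-5)) = 2 - y*(-1)/(7*5) = 2 - (-1)*y/35 = 2 + y/35)
(-1*(-47) + p(8))**2 = (-1*(-47) + (2 + (1/35)*8))**2 = (47 + (2 + 8/35))**2 = (47 + 78/35)**2 = (1723/35)**2 = 2968729/1225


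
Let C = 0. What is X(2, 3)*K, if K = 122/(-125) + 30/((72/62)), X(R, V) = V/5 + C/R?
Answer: 18643/1250 ≈ 14.914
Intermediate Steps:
X(R, V) = V/5 (X(R, V) = V/5 + 0/R = V*(⅕) + 0 = V/5 + 0 = V/5)
K = 18643/750 (K = 122*(-1/125) + 30/((72*(1/62))) = -122/125 + 30/(36/31) = -122/125 + 30*(31/36) = -122/125 + 155/6 = 18643/750 ≈ 24.857)
X(2, 3)*K = ((⅕)*3)*(18643/750) = (⅗)*(18643/750) = 18643/1250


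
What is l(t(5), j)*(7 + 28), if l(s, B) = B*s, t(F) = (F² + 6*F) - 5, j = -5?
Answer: -8750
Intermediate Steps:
t(F) = -5 + F² + 6*F
l(t(5), j)*(7 + 28) = (-5*(-5 + 5² + 6*5))*(7 + 28) = -5*(-5 + 25 + 30)*35 = -5*50*35 = -250*35 = -8750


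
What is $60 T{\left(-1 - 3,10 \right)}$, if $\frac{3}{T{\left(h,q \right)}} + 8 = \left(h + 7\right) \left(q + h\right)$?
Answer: $18$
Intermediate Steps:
$T{\left(h,q \right)} = \frac{3}{-8 + \left(7 + h\right) \left(h + q\right)}$ ($T{\left(h,q \right)} = \frac{3}{-8 + \left(h + 7\right) \left(q + h\right)} = \frac{3}{-8 + \left(7 + h\right) \left(h + q\right)}$)
$60 T{\left(-1 - 3,10 \right)} = 60 \frac{3}{-8 + \left(-1 - 3\right)^{2} + 7 \left(-1 - 3\right) + 7 \cdot 10 + \left(-1 - 3\right) 10} = 60 \frac{3}{-8 + \left(-1 - 3\right)^{2} + 7 \left(-1 - 3\right) + 70 + \left(-1 - 3\right) 10} = 60 \frac{3}{-8 + \left(-4\right)^{2} + 7 \left(-4\right) + 70 - 40} = 60 \frac{3}{-8 + 16 - 28 + 70 - 40} = 60 \cdot \frac{3}{10} = 18$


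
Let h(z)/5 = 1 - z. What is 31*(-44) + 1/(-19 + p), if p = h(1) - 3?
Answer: -30009/22 ≈ -1364.0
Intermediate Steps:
h(z) = 5 - 5*z (h(z) = 5*(1 - z) = 5 - 5*z)
p = -3 (p = (5 - 5*1) - 3 = (5 - 5) - 3 = 0 - 3 = -3)
31*(-44) + 1/(-19 + p) = 31*(-44) + 1/(-19 - 3) = -1364 + 1/(-22) = -1364 - 1/22 = -30009/22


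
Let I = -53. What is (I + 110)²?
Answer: 3249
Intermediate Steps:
(I + 110)² = (-53 + 110)² = 57² = 3249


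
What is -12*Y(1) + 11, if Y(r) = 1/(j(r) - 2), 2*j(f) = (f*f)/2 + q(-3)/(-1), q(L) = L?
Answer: 59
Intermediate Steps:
j(f) = 3/2 + f²/4 (j(f) = ((f*f)/2 - 3/(-1))/2 = (f²*(½) - 3*(-1))/2 = (f²/2 + 3)/2 = (3 + f²/2)/2 = 3/2 + f²/4)
Y(r) = 1/(-½ + r²/4) (Y(r) = 1/((3/2 + r²/4) - 2) = 1/(-½ + r²/4))
-12*Y(1) + 11 = -48/(-2 + 1²) + 11 = -48/(-2 + 1) + 11 = -48/(-1) + 11 = -48*(-1) + 11 = -12*(-4) + 11 = 48 + 11 = 59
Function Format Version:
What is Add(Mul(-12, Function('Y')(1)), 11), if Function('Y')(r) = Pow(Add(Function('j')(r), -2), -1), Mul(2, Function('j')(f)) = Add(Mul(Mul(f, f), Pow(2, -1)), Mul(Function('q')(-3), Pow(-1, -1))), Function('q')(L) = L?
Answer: 59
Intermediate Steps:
Function('j')(f) = Add(Rational(3, 2), Mul(Rational(1, 4), Pow(f, 2))) (Function('j')(f) = Mul(Rational(1, 2), Add(Mul(Mul(f, f), Pow(2, -1)), Mul(-3, Pow(-1, -1)))) = Mul(Rational(1, 2), Add(Mul(Pow(f, 2), Rational(1, 2)), Mul(-3, -1))) = Mul(Rational(1, 2), Add(Mul(Rational(1, 2), Pow(f, 2)), 3)) = Mul(Rational(1, 2), Add(3, Mul(Rational(1, 2), Pow(f, 2)))) = Add(Rational(3, 2), Mul(Rational(1, 4), Pow(f, 2))))
Function('Y')(r) = Pow(Add(Rational(-1, 2), Mul(Rational(1, 4), Pow(r, 2))), -1) (Function('Y')(r) = Pow(Add(Add(Rational(3, 2), Mul(Rational(1, 4), Pow(r, 2))), -2), -1) = Pow(Add(Rational(-1, 2), Mul(Rational(1, 4), Pow(r, 2))), -1))
Add(Mul(-12, Function('Y')(1)), 11) = Add(Mul(-12, Mul(4, Pow(Add(-2, Pow(1, 2)), -1))), 11) = Add(Mul(-12, Mul(4, Pow(Add(-2, 1), -1))), 11) = Add(Mul(-12, Mul(4, Pow(-1, -1))), 11) = Add(Mul(-12, Mul(4, -1)), 11) = Add(Mul(-12, -4), 11) = Add(48, 11) = 59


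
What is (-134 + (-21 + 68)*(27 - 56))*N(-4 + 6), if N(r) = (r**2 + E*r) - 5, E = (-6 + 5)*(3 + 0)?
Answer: 10479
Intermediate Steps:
E = -3 (E = -1*3 = -3)
N(r) = -5 + r**2 - 3*r (N(r) = (r**2 - 3*r) - 5 = -5 + r**2 - 3*r)
(-134 + (-21 + 68)*(27 - 56))*N(-4 + 6) = (-134 + (-21 + 68)*(27 - 56))*(-5 + (-4 + 6)**2 - 3*(-4 + 6)) = (-134 + 47*(-29))*(-5 + 2**2 - 3*2) = (-134 - 1363)*(-5 + 4 - 6) = -1497*(-7) = 10479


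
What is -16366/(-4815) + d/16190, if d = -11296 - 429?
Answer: 41701933/15590970 ≈ 2.6747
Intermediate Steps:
d = -11725
-16366/(-4815) + d/16190 = -16366/(-4815) - 11725/16190 = -16366*(-1/4815) - 11725*1/16190 = 16366/4815 - 2345/3238 = 41701933/15590970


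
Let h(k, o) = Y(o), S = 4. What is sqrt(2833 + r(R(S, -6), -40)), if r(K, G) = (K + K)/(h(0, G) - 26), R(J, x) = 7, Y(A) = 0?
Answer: 19*sqrt(1326)/13 ≈ 53.221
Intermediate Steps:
h(k, o) = 0
r(K, G) = -K/13 (r(K, G) = (K + K)/(0 - 26) = (2*K)/(-26) = (2*K)*(-1/26) = -K/13)
sqrt(2833 + r(R(S, -6), -40)) = sqrt(2833 - 1/13*7) = sqrt(2833 - 7/13) = sqrt(36822/13) = 19*sqrt(1326)/13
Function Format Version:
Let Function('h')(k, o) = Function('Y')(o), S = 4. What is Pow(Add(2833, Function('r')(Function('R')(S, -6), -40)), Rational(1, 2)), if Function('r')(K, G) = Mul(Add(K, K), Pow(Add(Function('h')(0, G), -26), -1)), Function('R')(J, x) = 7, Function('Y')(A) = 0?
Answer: Mul(Rational(19, 13), Pow(1326, Rational(1, 2))) ≈ 53.221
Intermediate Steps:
Function('h')(k, o) = 0
Function('r')(K, G) = Mul(Rational(-1, 13), K) (Function('r')(K, G) = Mul(Add(K, K), Pow(Add(0, -26), -1)) = Mul(Mul(2, K), Pow(-26, -1)) = Mul(Mul(2, K), Rational(-1, 26)) = Mul(Rational(-1, 13), K))
Pow(Add(2833, Function('r')(Function('R')(S, -6), -40)), Rational(1, 2)) = Pow(Add(2833, Mul(Rational(-1, 13), 7)), Rational(1, 2)) = Pow(Add(2833, Rational(-7, 13)), Rational(1, 2)) = Pow(Rational(36822, 13), Rational(1, 2)) = Mul(Rational(19, 13), Pow(1326, Rational(1, 2)))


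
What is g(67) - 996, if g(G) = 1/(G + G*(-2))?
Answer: -66733/67 ≈ -996.01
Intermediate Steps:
g(G) = -1/G (g(G) = 1/(G - 2*G) = 1/(-G) = -1/G)
g(67) - 996 = -1/67 - 996 = -66733/67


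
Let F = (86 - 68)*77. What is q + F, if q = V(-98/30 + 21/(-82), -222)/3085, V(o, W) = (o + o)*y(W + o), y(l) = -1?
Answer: 2629627483/1897275 ≈ 1386.0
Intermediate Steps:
V(o, W) = -2*o (V(o, W) = (o + o)*(-1) = (2*o)*(-1) = -2*o)
F = 1386 (F = 18*77 = 1386)
q = 4333/1897275 (q = -2*(-98/30 + 21/(-82))/3085 = -2*(-98*1/30 + 21*(-1/82))*(1/3085) = -2*(-49/15 - 21/82)*(1/3085) = -2*(-4333/1230)*(1/3085) = (4333/615)*(1/3085) = 4333/1897275 ≈ 0.0022838)
q + F = 4333/1897275 + 1386 = 2629627483/1897275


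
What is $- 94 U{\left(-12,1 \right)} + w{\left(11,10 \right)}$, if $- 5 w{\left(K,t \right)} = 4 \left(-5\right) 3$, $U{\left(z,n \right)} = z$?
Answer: $1140$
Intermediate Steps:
$w{\left(K,t \right)} = 12$ ($w{\left(K,t \right)} = - \frac{4 \left(-5\right) 3}{5} = - \frac{\left(-20\right) 3}{5} = \left(- \frac{1}{5}\right) \left(-60\right) = 12$)
$- 94 U{\left(-12,1 \right)} + w{\left(11,10 \right)} = \left(-94\right) \left(-12\right) + 12 = 1128 + 12 = 1140$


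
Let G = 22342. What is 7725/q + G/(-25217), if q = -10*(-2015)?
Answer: -10215599/20324902 ≈ -0.50261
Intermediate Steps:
q = 20150
7725/q + G/(-25217) = 7725/20150 + 22342/(-25217) = 7725*(1/20150) + 22342*(-1/25217) = 309/806 - 22342/25217 = -10215599/20324902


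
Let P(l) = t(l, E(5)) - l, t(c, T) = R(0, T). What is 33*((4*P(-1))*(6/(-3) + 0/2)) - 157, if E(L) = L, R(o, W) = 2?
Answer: -949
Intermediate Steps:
t(c, T) = 2
P(l) = 2 - l
33*((4*P(-1))*(6/(-3) + 0/2)) - 157 = 33*((4*(2 - 1*(-1)))*(6/(-3) + 0/2)) - 157 = 33*((4*(2 + 1))*(6*(-1/3) + 0*(1/2))) - 157 = 33*((4*3)*(-2 + 0)) - 157 = 33*(12*(-2)) - 157 = 33*(-24) - 157 = -792 - 157 = -949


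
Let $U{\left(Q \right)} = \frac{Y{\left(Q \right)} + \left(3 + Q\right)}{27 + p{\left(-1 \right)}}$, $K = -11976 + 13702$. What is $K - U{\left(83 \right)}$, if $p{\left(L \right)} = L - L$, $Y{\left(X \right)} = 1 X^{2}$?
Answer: $\frac{4403}{3} \approx 1467.7$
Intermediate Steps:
$K = 1726$
$Y{\left(X \right)} = X^{2}$
$p{\left(L \right)} = 0$
$U{\left(Q \right)} = \frac{1}{9} + \frac{Q}{27} + \frac{Q^{2}}{27}$ ($U{\left(Q \right)} = \frac{Q^{2} + \left(3 + Q\right)}{27 + 0} = \frac{3 + Q + Q^{2}}{27} = \left(3 + Q + Q^{2}\right) \frac{1}{27} = \frac{1}{9} + \frac{Q}{27} + \frac{Q^{2}}{27}$)
$K - U{\left(83 \right)} = 1726 - \left(\frac{1}{9} + \frac{1}{27} \cdot 83 + \frac{83^{2}}{27}\right) = 1726 - \left(\frac{1}{9} + \frac{83}{27} + \frac{1}{27} \cdot 6889\right) = 1726 - \left(\frac{1}{9} + \frac{83}{27} + \frac{6889}{27}\right) = 1726 - \frac{775}{3} = \frac{4403}{3}$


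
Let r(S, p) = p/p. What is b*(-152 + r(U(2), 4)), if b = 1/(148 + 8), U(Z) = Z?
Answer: -151/156 ≈ -0.96795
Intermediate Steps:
r(S, p) = 1
b = 1/156 ≈ 0.0064103
b*(-152 + r(U(2), 4)) = (-152 + 1)/156 = (1/156)*(-151) = -151/156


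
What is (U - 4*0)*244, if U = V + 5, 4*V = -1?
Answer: 1159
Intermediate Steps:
V = -¼ (V = (¼)*(-1) = -¼ ≈ -0.25000)
U = 19/4 (U = -¼ + 5 = 19/4 ≈ 4.7500)
(U - 4*0)*244 = (19/4 - 4*0)*244 = (19/4 + 0)*244 = (19/4)*244 = 1159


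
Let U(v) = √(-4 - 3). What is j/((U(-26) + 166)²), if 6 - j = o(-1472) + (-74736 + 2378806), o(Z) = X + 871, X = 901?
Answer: -2305836/(166 + I*√7)² ≈ -83.614 + 2.666*I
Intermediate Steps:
o(Z) = 1772 (o(Z) = 901 + 871 = 1772)
U(v) = I*√7 (U(v) = √(-7) = I*√7)
j = -2305836 (j = 6 - (1772 + (-74736 + 2378806)) = 6 - (1772 + 2304070) = 6 - 1*2305842 = 6 - 2305842 = -2305836)
j/((U(-26) + 166)²) = -2305836/(I*√7 + 166)² = -2305836/(166 + I*√7)²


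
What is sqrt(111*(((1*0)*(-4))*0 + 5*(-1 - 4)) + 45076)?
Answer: sqrt(42301) ≈ 205.67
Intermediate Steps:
sqrt(111*(((1*0)*(-4))*0 + 5*(-1 - 4)) + 45076) = sqrt(111*((0*(-4))*0 + 5*(-5)) + 45076) = sqrt(111*(0*0 - 25) + 45076) = sqrt(111*(0 - 25) + 45076) = sqrt(111*(-25) + 45076) = sqrt(-2775 + 45076) = sqrt(42301)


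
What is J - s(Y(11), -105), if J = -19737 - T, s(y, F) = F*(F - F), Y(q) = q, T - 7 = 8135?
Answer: -27879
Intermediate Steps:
T = 8142 (T = 7 + 8135 = 8142)
s(y, F) = 0 (s(y, F) = F*0 = 0)
J = -27879 (J = -19737 - 1*8142 = -19737 - 8142 = -27879)
J - s(Y(11), -105) = -27879 - 1*0 = -27879 + 0 = -27879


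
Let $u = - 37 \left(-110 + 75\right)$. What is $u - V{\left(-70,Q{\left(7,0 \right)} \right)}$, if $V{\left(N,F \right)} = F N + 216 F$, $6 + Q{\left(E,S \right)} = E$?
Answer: $1149$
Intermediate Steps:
$Q{\left(E,S \right)} = -6 + E$
$V{\left(N,F \right)} = 216 F + F N$
$u = 1295$ ($u = \left(-37\right) \left(-35\right) = 1295$)
$u - V{\left(-70,Q{\left(7,0 \right)} \right)} = 1295 - \left(-6 + 7\right) \left(216 - 70\right) = 1295 - 1 \cdot 146 = 1295 - 146 = 1149$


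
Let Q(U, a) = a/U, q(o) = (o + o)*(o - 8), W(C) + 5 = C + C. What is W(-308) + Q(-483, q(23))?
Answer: -4357/7 ≈ -622.43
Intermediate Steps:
W(C) = -5 + 2*C (W(C) = -5 + (C + C) = -5 + 2*C)
q(o) = 2*o*(-8 + o) (q(o) = (2*o)*(-8 + o) = 2*o*(-8 + o))
W(-308) + Q(-483, q(23)) = (-5 + 2*(-308)) + (2*23*(-8 + 23))/(-483) = (-5 - 616) + (2*23*15)*(-1/483) = -621 + 690*(-1/483) = -621 - 10/7 = -4357/7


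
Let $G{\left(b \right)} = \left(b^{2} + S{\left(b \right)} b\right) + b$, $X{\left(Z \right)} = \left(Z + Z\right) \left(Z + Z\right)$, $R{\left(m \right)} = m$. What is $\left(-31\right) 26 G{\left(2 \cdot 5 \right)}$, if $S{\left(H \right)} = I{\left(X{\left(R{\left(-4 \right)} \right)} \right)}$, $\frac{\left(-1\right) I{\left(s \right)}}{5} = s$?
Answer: $2490540$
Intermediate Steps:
$X{\left(Z \right)} = 4 Z^{2}$ ($X{\left(Z \right)} = 2 Z 2 Z = 4 Z^{2}$)
$I{\left(s \right)} = - 5 s$
$S{\left(H \right)} = -320$ ($S{\left(H \right)} = - 5 \cdot 4 \left(-4\right)^{2} = - 5 \cdot 4 \cdot 16 = \left(-5\right) 64 = -320$)
$G{\left(b \right)} = b^{2} - 319 b$ ($G{\left(b \right)} = \left(b^{2} - 320 b\right) + b = b^{2} - 319 b$)
$\left(-31\right) 26 G{\left(2 \cdot 5 \right)} = \left(-31\right) 26 \cdot 2 \cdot 5 \left(-319 + 2 \cdot 5\right) = - 806 \cdot 10 \left(-319 + 10\right) = - 806 \cdot 10 \left(-309\right) = \left(-806\right) \left(-3090\right) = 2490540$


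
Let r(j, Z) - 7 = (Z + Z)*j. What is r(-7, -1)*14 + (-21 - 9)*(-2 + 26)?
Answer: -426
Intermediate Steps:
r(j, Z) = 7 + 2*Z*j (r(j, Z) = 7 + (Z + Z)*j = 7 + (2*Z)*j = 7 + 2*Z*j)
r(-7, -1)*14 + (-21 - 9)*(-2 + 26) = (7 + 2*(-1)*(-7))*14 + (-21 - 9)*(-2 + 26) = (7 + 14)*14 - 30*24 = 21*14 - 720 = 294 - 720 = -426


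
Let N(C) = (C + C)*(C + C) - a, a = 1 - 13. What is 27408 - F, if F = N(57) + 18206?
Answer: -3806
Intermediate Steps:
a = -12
N(C) = 12 + 4*C**2 (N(C) = (C + C)*(C + C) - 1*(-12) = (2*C)*(2*C) + 12 = 4*C**2 + 12 = 12 + 4*C**2)
F = 31214 (F = (12 + 4*57**2) + 18206 = (12 + 4*3249) + 18206 = (12 + 12996) + 18206 = 13008 + 18206 = 31214)
27408 - F = 27408 - 1*31214 = 27408 - 31214 = -3806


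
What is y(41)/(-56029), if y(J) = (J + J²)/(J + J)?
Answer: -21/56029 ≈ -0.00037481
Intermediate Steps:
y(J) = (J + J²)/(2*J) (y(J) = (J + J²)/((2*J)) = (J + J²)*(1/(2*J)) = (J + J²)/(2*J))
y(41)/(-56029) = (½ + (½)*41)/(-56029) = (½ + 41/2)*(-1/56029) = 21*(-1/56029) = -21/56029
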